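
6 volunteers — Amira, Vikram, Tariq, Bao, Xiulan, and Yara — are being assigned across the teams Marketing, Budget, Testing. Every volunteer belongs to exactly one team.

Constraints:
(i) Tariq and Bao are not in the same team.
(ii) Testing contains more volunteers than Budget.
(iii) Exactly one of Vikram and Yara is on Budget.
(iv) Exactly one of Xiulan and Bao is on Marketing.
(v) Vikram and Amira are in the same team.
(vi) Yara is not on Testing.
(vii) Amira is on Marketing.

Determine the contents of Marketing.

Marketing = {Amira, Bao, Vikram}

From (vi): Yara ∉ Testing.
From (vii): Amira ∈ Marketing.
(v): Vikram matches Amira: Vikram ∈ Marketing.
(iii) (exactly one): Yara ∈ Budget.
Suppose Tariq ∈ Marketing: no assignment then satisfies all the clues, so Tariq ∉ Marketing.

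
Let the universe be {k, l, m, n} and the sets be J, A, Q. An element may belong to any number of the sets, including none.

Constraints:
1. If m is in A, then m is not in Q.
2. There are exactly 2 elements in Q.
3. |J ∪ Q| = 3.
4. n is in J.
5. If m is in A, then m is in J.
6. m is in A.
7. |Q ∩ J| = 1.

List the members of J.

J = {m, n}

From (4): n ∈ J.
From (6): m ∈ A.
(1): m ∉ Q.
(5): m ∈ J.
Suppose k ∈ J: no assignment then satisfies all the clues, so k ∉ J.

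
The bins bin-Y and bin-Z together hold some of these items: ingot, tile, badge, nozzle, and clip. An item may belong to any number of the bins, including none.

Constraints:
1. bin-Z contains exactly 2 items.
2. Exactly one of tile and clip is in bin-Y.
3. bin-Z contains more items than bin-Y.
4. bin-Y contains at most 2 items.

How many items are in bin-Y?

1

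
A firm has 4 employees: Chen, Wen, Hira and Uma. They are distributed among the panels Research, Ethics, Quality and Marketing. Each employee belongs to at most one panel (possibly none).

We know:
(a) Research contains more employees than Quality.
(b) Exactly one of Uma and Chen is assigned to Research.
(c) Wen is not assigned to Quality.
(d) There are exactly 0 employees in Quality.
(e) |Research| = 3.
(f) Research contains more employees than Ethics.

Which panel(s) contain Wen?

Wen: Research

From (c): Wen ∉ Quality.
(d): Quality already has 0, so the rest are out.
Suppose Wen ∉ Research: no assignment then satisfies all the clues, so Wen ∈ Research.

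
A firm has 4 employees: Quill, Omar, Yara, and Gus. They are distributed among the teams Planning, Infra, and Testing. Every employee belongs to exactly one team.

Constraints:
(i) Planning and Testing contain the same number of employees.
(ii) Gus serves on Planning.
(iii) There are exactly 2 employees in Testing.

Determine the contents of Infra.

From (ii): Gus ∈ Planning.
Suppose Quill ∈ Infra: no assignment then satisfies all the clues, so Quill ∉ Infra.

Infra = {}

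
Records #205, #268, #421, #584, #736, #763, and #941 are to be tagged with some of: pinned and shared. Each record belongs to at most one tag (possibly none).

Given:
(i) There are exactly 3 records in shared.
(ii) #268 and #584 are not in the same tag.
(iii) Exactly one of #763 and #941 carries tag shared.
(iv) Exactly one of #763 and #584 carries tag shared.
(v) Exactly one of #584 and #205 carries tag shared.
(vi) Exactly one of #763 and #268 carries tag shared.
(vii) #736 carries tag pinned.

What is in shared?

shared = {#205, #421, #763}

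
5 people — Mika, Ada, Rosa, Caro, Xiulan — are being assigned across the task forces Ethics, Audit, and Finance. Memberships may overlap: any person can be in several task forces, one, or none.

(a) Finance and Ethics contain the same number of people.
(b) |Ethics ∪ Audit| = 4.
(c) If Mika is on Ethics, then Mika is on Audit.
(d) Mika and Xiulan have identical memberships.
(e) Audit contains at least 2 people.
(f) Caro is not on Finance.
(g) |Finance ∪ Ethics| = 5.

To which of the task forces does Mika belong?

Mika: Audit, Ethics, Finance

From (f): Caro ∉ Finance.
Suppose Mika ∉ Ethics: no assignment then satisfies all the clues, so Mika ∈ Ethics.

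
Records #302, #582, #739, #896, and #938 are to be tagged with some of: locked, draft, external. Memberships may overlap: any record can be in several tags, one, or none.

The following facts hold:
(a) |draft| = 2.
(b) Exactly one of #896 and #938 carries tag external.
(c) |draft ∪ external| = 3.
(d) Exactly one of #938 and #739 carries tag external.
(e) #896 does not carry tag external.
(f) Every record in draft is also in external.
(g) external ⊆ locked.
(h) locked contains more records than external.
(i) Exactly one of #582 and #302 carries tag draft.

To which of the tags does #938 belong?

#938: draft, external, locked

From (e): #896 ∉ external.
(b) (exactly one): #938 ∈ external.
(d) (exactly one): #739 ∉ external.
(f) contrapositive: #739 ∉ draft.
(f) contrapositive: #896 ∉ draft.
(g) with #938 ∈ external: #938 ∈ locked.
Suppose #938 ∉ draft: no assignment then satisfies all the clues, so #938 ∈ draft.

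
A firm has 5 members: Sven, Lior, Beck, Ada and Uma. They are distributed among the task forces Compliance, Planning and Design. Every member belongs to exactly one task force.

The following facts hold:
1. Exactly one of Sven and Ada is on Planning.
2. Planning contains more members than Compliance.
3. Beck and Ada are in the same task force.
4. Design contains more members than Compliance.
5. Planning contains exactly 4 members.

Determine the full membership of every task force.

Compliance = {}; Planning = {Ada, Beck, Lior, Uma}; Design = {Sven}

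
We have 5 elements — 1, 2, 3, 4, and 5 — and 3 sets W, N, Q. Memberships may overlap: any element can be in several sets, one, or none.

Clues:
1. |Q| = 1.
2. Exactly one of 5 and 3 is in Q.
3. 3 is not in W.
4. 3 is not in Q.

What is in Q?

Q = {5}

From (3): 3 ∉ W.
From (4): 3 ∉ Q.
(2) (exactly one): 5 ∈ Q.
(1): Q already has 1, so the rest are out.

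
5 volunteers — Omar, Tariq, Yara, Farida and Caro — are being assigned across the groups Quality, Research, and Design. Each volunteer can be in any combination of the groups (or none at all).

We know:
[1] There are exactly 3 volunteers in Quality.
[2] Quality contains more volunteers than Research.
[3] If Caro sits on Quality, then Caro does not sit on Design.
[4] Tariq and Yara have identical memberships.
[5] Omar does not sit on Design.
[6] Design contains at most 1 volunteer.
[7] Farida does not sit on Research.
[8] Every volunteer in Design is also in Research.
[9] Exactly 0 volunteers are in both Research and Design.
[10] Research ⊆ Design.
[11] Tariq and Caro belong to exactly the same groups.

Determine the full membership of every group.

Quality = {Caro, Tariq, Yara}; Research = {}; Design = {}

From (5): Omar ∉ Design.
From (7): Farida ∉ Research.
(8) contrapositive: Farida ∉ Design.
(10) contrapositive: Omar ∉ Research.
Suppose Omar ∈ Quality: no assignment then satisfies all the clues, so Omar ∉ Quality.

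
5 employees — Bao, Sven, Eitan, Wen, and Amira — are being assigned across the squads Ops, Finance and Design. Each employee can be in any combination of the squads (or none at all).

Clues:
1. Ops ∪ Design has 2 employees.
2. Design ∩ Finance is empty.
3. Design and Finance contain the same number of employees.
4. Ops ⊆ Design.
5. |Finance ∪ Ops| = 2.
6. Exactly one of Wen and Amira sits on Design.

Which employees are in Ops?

Ops = {}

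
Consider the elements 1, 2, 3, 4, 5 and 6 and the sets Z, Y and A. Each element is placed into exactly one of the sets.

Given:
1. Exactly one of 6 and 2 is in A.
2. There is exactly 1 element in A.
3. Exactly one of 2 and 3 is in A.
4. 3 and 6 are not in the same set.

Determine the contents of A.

A = {2}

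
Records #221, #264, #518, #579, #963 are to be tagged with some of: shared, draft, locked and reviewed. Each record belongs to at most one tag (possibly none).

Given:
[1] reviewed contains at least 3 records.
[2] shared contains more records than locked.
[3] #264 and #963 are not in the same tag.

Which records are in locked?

locked = {}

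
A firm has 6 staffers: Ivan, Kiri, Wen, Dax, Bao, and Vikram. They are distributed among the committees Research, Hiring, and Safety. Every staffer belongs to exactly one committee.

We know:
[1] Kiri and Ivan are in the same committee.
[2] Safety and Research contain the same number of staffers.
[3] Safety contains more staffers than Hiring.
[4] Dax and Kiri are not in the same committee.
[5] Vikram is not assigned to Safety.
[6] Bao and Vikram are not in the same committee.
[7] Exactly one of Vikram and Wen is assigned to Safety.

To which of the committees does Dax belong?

Dax: Safety

From (5): Vikram ∉ Safety.
(7) (exactly one): Wen ∈ Safety.
Suppose Dax ∈ Research: no assignment then satisfies all the clues, so Dax ∉ Research.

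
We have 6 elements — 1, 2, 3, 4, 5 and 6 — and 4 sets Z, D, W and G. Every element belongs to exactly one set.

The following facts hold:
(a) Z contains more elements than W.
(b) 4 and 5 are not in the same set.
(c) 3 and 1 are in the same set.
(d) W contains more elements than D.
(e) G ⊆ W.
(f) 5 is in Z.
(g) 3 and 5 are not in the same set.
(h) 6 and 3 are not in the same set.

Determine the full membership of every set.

Z = {2, 5, 6}; D = {4}; W = {1, 3}; G = {}

From (f): 5 ∈ Z.
(b): 4 ∉ Z.
(g): 3 ∉ Z.
(c): 1 matches 3: 1 ∉ Z.
Suppose 1 ∈ D: no assignment then satisfies all the clues, so 1 ∉ D.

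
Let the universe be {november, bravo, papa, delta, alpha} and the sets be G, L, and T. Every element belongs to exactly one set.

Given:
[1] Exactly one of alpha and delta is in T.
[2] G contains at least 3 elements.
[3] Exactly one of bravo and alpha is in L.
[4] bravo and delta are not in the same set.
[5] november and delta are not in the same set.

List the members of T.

T = {delta}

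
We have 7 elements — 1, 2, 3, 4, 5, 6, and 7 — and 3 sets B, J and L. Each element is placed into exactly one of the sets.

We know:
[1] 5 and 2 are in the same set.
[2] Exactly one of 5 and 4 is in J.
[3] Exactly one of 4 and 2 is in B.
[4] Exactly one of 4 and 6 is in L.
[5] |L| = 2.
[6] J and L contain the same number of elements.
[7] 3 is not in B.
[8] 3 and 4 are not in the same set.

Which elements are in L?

L = {3, 6}

From (7): 3 ∉ B.
Suppose 1 ∈ L: no assignment then satisfies all the clues, so 1 ∉ L.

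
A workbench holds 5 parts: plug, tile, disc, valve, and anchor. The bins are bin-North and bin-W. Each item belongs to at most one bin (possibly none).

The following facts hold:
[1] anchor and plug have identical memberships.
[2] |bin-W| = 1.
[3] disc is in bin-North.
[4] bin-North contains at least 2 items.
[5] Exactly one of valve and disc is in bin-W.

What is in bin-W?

From (3): disc ∈ bin-North.
(5) (exactly one): valve ∈ bin-W.
(2): bin-W already has 1, so the rest are out.

bin-W = {valve}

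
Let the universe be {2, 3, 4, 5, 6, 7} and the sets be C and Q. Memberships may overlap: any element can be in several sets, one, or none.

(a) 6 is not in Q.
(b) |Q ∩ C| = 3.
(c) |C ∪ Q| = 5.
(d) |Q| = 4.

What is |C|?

4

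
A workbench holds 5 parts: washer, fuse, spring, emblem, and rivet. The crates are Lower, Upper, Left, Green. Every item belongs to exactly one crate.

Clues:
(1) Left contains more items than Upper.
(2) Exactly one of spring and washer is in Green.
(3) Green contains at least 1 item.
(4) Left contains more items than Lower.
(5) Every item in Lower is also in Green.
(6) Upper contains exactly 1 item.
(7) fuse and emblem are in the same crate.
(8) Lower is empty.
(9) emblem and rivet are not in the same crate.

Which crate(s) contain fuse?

fuse: Left

(8): Lower already has 0, so the rest are out.
Suppose fuse ∈ Upper: no assignment then satisfies all the clues, so fuse ∉ Upper.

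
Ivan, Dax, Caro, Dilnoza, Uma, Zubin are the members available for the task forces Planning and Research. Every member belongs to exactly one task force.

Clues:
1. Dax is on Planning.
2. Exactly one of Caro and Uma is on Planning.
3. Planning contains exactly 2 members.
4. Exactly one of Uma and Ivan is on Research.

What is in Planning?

Planning = {Dax, Uma}

From (1): Dax ∈ Planning.
Suppose Ivan ∈ Planning: no assignment then satisfies all the clues, so Ivan ∉ Planning.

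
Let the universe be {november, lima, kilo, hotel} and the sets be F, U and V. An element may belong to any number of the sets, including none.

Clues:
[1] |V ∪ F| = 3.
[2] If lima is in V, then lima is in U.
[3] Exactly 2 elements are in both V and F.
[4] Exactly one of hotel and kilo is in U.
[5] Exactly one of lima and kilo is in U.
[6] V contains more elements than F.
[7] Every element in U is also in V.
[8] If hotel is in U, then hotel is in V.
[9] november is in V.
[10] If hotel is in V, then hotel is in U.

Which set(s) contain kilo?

kilo: none

From (9): november ∈ V.
Suppose kilo ∈ F: no assignment then satisfies all the clues, so kilo ∉ F.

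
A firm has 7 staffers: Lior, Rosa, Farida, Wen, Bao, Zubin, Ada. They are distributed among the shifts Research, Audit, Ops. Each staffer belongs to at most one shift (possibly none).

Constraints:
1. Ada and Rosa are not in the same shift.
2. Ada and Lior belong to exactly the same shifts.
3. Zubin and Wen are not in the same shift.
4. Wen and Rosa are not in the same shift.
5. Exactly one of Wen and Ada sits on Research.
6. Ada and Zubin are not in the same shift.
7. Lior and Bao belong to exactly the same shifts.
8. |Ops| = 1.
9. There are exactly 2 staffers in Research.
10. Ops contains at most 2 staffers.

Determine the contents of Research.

Research = {Farida, Wen}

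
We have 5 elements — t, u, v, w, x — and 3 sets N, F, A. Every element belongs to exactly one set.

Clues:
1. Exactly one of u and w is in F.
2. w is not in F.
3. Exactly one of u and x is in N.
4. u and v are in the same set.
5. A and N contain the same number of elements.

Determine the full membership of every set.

N = {x}; F = {t, u, v}; A = {w}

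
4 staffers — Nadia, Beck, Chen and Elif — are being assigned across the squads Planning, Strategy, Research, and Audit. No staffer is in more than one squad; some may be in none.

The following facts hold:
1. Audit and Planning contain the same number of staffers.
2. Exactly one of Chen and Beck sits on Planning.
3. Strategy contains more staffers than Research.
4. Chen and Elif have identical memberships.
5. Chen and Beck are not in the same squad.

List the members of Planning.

Planning = {Beck}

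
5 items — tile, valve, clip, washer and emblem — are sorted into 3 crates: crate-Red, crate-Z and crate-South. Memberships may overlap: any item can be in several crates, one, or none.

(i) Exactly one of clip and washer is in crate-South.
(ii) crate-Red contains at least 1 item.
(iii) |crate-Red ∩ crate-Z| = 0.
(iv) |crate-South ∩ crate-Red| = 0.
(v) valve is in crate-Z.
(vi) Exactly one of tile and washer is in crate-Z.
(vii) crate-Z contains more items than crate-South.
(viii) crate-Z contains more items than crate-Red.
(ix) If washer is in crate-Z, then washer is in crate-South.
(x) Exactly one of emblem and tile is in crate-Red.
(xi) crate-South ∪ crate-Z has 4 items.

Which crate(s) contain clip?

From (v): valve ∈ crate-Z.
Suppose clip ∈ crate-Red: no assignment then satisfies all the clues, so clip ∉ crate-Red.

clip: crate-Z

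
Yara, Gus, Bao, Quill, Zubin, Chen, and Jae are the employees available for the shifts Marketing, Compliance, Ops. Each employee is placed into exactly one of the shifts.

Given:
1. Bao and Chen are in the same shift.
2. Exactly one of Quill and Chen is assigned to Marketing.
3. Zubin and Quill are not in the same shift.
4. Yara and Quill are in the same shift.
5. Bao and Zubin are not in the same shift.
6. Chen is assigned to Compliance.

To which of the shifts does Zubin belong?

From (6): Chen ∈ Compliance.
(1): Bao matches Chen: Bao ∉ Marketing.
(1): Bao matches Chen: Bao ∈ Compliance.
(2) (exactly one): Quill ∈ Marketing.
(3): Zubin ∉ Marketing.
(4): Yara matches Quill: Yara ∈ Marketing.
(5): Zubin ∉ Compliance.
Only one shift left: Zubin ∈ Ops.

Zubin: Ops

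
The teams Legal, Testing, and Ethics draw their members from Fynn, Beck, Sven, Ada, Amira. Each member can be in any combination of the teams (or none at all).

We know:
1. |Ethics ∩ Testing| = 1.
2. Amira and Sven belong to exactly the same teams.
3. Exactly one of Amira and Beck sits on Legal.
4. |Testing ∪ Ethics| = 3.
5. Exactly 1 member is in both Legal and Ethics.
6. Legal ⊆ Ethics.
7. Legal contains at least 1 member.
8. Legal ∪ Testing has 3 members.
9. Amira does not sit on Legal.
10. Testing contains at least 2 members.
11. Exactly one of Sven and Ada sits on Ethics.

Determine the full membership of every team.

Legal = {Beck}; Testing = {Ada, Fynn}; Ethics = {Ada, Beck}

From (9): Amira ∉ Legal.
(2): Sven matches Amira: Sven ∉ Legal.
(3) (exactly one): Beck ∈ Legal.
(6) with Beck ∈ Legal: Beck ∈ Ethics.
Suppose Fynn ∈ Legal: no assignment then satisfies all the clues, so Fynn ∉ Legal.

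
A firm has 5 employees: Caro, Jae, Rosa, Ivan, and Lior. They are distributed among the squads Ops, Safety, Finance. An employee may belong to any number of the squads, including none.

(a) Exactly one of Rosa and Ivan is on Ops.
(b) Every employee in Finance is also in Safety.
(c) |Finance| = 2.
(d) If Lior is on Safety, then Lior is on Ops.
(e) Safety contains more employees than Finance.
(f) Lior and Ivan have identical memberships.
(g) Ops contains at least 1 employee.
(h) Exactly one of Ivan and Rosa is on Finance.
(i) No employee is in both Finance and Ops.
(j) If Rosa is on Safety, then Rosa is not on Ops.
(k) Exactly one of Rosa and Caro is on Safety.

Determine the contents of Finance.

Finance = {Jae, Rosa}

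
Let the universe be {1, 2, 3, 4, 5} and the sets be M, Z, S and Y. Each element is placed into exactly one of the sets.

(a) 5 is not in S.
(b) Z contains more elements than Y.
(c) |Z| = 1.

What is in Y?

From (a): 5 ∉ S.
Suppose 1 ∈ Y: no assignment then satisfies all the clues, so 1 ∉ Y.

Y = {}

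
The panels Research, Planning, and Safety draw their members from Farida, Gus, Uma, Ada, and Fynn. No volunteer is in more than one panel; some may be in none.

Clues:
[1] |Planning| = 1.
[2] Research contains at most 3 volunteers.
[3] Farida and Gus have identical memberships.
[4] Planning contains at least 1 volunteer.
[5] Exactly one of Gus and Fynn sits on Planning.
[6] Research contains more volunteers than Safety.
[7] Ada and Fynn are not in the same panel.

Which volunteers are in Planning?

Planning = {Fynn}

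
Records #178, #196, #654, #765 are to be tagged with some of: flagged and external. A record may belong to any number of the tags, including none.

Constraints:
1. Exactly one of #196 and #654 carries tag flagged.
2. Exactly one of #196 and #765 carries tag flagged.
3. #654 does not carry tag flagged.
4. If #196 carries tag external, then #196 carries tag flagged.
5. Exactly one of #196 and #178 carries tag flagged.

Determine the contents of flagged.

flagged = {#196}

From (3): #654 ∉ flagged.
(1) (exactly one): #196 ∈ flagged.
(2) (exactly one): #765 ∉ flagged.
(5) (exactly one): #178 ∉ flagged.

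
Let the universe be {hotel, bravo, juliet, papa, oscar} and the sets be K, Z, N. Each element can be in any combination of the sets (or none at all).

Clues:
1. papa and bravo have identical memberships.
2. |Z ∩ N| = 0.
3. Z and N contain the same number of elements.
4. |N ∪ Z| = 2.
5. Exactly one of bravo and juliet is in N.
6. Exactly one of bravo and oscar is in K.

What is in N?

N = {juliet}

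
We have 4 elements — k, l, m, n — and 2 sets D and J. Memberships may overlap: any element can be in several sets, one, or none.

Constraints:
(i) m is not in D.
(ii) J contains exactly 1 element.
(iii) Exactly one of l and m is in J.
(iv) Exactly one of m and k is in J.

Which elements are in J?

J = {m}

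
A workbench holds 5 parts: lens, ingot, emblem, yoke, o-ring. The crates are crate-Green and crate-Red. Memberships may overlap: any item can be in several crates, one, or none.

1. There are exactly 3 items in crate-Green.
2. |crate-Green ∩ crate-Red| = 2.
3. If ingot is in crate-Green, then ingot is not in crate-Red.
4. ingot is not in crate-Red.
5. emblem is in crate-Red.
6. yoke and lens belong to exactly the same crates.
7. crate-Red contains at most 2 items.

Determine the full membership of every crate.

crate-Green = {emblem, ingot, o-ring}; crate-Red = {emblem, o-ring}

From (4): ingot ∉ crate-Red.
From (5): emblem ∈ crate-Red.
Suppose lens ∈ crate-Green: no assignment then satisfies all the clues, so lens ∉ crate-Green.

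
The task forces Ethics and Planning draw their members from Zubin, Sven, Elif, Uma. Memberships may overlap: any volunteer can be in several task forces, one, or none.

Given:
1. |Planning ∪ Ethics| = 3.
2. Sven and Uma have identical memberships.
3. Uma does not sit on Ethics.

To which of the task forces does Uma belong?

From (3): Uma ∉ Ethics.
(2): Sven matches Uma: Sven ∉ Ethics.
Suppose Uma ∉ Planning: no assignment then satisfies all the clues, so Uma ∈ Planning.

Uma: Planning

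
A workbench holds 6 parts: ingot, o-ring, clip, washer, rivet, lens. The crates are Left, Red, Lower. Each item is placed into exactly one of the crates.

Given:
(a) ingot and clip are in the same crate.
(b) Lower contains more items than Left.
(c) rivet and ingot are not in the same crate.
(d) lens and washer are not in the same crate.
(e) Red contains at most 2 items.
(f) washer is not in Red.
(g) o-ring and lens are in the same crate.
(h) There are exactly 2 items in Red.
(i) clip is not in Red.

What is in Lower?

Lower = {clip, ingot, washer}

From (f): washer ∉ Red.
From (i): clip ∉ Red.
(a): ingot matches clip: ingot ∉ Red.
Suppose ingot ∉ Lower: no assignment then satisfies all the clues, so ingot ∈ Lower.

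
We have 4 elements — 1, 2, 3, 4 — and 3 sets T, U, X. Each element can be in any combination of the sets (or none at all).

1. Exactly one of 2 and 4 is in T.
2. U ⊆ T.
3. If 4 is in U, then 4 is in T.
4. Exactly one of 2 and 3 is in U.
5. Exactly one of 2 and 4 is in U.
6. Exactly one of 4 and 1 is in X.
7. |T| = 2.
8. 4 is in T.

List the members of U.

U = {3, 4}

From (8): 4 ∈ T.
(1) (exactly one): 2 ∉ T.
(2) contrapositive: 2 ∉ U.
(4) (exactly one): 3 ∈ U.
(5) (exactly one): 4 ∈ U.
(2) with 3 ∈ U: 3 ∈ T.
(7): T already has 2, so the rest are out.
(2) contrapositive: 1 ∉ U.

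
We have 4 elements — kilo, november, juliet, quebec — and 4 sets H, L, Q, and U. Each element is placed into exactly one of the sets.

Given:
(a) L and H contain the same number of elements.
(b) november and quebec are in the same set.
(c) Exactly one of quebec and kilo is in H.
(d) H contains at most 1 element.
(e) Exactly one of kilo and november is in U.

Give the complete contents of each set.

H = {kilo}; L = {juliet}; Q = {}; U = {november, quebec}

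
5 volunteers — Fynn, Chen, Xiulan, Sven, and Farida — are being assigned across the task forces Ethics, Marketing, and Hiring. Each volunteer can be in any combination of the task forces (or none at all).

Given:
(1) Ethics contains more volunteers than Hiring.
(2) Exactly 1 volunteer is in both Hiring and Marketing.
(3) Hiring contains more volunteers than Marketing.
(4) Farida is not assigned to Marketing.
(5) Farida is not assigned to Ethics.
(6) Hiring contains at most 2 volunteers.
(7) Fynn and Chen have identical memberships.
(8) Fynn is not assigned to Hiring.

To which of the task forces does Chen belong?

Chen: Ethics

From (4): Farida ∉ Marketing.
From (5): Farida ∉ Ethics.
From (8): Fynn ∉ Hiring.
(7): Chen matches Fynn: Chen ∉ Hiring.
Suppose Chen ∉ Ethics: no assignment then satisfies all the clues, so Chen ∈ Ethics.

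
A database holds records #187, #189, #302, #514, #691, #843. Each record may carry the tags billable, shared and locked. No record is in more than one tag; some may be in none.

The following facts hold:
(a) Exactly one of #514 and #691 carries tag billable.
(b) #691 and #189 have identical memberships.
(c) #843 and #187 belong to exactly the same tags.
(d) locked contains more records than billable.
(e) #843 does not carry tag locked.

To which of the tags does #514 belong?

From (e): #843 ∉ locked.
(c): #187 matches #843: #187 ∉ locked.
Suppose #514 ∉ billable: no assignment then satisfies all the clues, so #514 ∈ billable.

#514: billable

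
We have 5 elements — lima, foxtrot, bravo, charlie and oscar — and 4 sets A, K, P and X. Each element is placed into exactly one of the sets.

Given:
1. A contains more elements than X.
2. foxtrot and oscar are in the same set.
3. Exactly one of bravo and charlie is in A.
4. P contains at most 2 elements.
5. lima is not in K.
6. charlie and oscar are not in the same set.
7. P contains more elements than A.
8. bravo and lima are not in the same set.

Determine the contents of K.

K = {foxtrot, oscar}

From (5): lima ∉ K.
Suppose foxtrot ∉ K: no assignment then satisfies all the clues, so foxtrot ∈ K.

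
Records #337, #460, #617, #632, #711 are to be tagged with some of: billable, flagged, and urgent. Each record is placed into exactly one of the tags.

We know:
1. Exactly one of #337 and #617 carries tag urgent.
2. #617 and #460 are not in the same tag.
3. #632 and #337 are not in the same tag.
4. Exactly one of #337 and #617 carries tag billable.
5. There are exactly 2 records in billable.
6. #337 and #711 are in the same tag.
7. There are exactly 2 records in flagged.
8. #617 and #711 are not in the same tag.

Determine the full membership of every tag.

billable = {#337, #711}; flagged = {#460, #632}; urgent = {#617}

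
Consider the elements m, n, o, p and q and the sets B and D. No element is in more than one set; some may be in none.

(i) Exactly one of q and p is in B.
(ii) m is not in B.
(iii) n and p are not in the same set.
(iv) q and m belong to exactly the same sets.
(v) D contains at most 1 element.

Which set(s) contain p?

p: B

From (ii): m ∉ B.
(iv): q matches m: q ∉ B.
(i) (exactly one): p ∈ B.
(iii): n ∉ B.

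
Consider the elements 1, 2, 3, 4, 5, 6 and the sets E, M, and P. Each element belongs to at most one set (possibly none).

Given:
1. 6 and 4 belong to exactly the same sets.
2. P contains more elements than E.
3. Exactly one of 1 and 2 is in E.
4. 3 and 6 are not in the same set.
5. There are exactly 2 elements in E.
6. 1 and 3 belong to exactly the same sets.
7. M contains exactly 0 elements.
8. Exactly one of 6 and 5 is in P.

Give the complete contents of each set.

E = {1, 3}; M = {}; P = {2, 4, 6}

(7): M already has 0, so the rest are out.
Suppose 1 ∉ E: no assignment then satisfies all the clues, so 1 ∈ E.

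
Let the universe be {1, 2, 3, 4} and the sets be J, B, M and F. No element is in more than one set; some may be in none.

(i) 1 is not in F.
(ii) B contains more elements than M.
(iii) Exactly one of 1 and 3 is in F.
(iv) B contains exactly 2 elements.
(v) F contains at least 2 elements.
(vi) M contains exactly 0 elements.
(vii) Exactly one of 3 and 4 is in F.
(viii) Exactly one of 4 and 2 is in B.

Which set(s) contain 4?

4: B

From (i): 1 ∉ F.
(iii) (exactly one): 3 ∈ F.
(vi): M already has 0, so the rest are out.
(vii) (exactly one): 4 ∉ F.
(v): only 2 candidates remain for F, so all are in.
(viii) (exactly one): 4 ∈ B.
(iv): only 2 candidates remain for B, so all are in.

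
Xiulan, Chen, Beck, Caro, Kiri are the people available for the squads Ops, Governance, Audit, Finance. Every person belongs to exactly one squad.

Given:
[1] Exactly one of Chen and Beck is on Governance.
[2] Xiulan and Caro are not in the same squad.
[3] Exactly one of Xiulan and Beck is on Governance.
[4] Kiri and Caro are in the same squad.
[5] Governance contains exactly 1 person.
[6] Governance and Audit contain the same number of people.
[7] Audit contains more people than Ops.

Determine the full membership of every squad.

Ops = {}; Governance = {Beck}; Audit = {Xiulan}; Finance = {Caro, Chen, Kiri}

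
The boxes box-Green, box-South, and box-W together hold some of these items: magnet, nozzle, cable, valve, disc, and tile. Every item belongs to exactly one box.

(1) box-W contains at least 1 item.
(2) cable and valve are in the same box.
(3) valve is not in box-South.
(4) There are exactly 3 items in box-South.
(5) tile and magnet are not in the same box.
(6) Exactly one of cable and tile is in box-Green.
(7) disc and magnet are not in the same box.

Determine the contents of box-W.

box-W = {magnet}

From (3): valve ∉ box-South.
(2): cable matches valve: cable ∉ box-South.
Suppose magnet ∉ box-W: no assignment then satisfies all the clues, so magnet ∈ box-W.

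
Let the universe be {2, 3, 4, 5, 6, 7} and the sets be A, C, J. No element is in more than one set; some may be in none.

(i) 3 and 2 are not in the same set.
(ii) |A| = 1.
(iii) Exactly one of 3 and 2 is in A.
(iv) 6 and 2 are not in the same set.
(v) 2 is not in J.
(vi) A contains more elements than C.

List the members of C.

C = {}

From (v): 2 ∉ J.
Suppose 2 ∈ C: no assignment then satisfies all the clues, so 2 ∉ C.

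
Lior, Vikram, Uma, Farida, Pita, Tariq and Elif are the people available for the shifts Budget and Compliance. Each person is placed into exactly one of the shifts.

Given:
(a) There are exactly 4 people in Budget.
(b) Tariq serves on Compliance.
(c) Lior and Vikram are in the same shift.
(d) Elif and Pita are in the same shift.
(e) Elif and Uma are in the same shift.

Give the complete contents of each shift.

Budget = {Elif, Farida, Pita, Uma}; Compliance = {Lior, Tariq, Vikram}

From (b): Tariq ∈ Compliance.
Suppose Lior ∈ Budget: no assignment then satisfies all the clues, so Lior ∉ Budget.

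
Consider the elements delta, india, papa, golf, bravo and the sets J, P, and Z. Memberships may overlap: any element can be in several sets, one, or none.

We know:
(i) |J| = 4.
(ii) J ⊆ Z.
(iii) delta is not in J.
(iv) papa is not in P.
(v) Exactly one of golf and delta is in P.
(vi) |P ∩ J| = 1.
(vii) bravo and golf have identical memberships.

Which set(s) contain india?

india: J, P, Z

From (iii): delta ∉ J.
From (iv): papa ∉ P.
(i): only 4 candidates remain for J, so all are in.
(ii) with india ∈ J: india ∈ Z.
(ii) with papa ∈ J: papa ∈ Z.
(ii) with golf ∈ J: golf ∈ Z.
(ii) with bravo ∈ J: bravo ∈ Z.
Suppose india ∉ P: no assignment then satisfies all the clues, so india ∈ P.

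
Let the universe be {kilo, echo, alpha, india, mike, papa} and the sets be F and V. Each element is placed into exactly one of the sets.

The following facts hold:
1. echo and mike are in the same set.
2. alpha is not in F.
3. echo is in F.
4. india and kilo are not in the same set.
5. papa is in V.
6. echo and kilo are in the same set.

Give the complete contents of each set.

From (2): alpha ∉ F.
From (3): echo ∈ F.
From (5): papa ∈ V.
(1): mike matches echo: mike ∈ F.
(6): kilo matches echo: kilo ∈ F.
Only one set left: alpha ∈ V.
(4): india ∉ F.
Only one set left: india ∈ V.

F = {echo, kilo, mike}; V = {alpha, india, papa}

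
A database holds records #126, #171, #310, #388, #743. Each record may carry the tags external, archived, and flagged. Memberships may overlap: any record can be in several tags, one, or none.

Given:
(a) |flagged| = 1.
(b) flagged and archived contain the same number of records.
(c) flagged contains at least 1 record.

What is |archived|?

1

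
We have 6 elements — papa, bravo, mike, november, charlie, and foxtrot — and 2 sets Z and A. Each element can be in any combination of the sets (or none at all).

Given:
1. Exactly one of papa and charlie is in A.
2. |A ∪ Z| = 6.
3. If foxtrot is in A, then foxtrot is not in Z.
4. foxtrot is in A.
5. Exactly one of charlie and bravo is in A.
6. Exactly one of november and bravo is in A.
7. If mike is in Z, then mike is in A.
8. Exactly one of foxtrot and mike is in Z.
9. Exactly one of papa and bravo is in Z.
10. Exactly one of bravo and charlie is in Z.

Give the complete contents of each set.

Z = {charlie, mike, november, papa}; A = {bravo, foxtrot, mike, papa}

From (4): foxtrot ∈ A.
(3): foxtrot ∉ Z.
(8) (exactly one): mike ∈ Z.
(7): mike ∈ A.
Suppose papa ∉ Z: no assignment then satisfies all the clues, so papa ∈ Z.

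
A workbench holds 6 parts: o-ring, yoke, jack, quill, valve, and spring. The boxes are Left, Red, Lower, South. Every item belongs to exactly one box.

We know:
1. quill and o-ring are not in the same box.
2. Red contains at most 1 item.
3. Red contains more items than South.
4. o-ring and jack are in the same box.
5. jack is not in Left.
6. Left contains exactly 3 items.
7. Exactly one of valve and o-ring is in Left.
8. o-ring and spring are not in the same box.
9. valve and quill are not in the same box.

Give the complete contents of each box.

Left = {spring, valve, yoke}; Red = {quill}; Lower = {jack, o-ring}; South = {}

From (5): jack ∉ Left.
(4): o-ring matches jack: o-ring ∉ Left.
(7) (exactly one): valve ∈ Left.
(9): quill ∉ Left.
(6): only 3 candidates remain for Left, so all are in.
Suppose o-ring ∈ Red: no assignment then satisfies all the clues, so o-ring ∉ Red.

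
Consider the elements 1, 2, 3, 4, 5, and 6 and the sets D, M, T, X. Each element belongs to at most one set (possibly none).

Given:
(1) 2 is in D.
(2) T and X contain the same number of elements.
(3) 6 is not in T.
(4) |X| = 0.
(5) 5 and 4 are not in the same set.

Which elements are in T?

From (1): 2 ∈ D.
From (3): 6 ∉ T.
(4): X already has 0, so the rest are out.
Suppose 1 ∈ T: no assignment then satisfies all the clues, so 1 ∉ T.

T = {}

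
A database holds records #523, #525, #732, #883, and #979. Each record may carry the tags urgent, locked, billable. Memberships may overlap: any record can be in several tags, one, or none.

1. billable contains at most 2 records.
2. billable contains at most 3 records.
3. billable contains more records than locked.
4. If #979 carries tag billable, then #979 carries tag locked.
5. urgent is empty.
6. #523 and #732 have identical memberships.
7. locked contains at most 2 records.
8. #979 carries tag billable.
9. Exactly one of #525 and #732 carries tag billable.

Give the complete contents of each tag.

urgent = {}; locked = {#979}; billable = {#525, #979}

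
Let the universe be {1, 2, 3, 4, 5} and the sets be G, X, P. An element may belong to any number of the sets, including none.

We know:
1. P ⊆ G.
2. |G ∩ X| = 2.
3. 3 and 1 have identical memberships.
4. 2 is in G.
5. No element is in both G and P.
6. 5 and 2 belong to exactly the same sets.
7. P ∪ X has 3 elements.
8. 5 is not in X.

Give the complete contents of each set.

From (4): 2 ∈ G.
From (8): 5 ∉ X.
(5) (disjoint): 2 ∉ P.
(6): 5 matches 2: 5 ∈ G.
(6): 2 matches 5: 2 ∉ X.
(6): 5 matches 2: 5 ∉ P.
Suppose 1 ∉ G: no assignment then satisfies all the clues, so 1 ∈ G.

G = {1, 2, 3, 5}; X = {1, 3, 4}; P = {}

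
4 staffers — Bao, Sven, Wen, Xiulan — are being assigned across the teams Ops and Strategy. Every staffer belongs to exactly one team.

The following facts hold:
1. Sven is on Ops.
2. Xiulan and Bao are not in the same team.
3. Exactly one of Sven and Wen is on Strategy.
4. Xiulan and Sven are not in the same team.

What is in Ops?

Ops = {Bao, Sven}

From (1): Sven ∈ Ops.
(3) (exactly one): Wen ∈ Strategy.
(4): Xiulan ∉ Ops.
Only one team left: Xiulan ∈ Strategy.
(2): Bao ∉ Strategy.
Only one team left: Bao ∈ Ops.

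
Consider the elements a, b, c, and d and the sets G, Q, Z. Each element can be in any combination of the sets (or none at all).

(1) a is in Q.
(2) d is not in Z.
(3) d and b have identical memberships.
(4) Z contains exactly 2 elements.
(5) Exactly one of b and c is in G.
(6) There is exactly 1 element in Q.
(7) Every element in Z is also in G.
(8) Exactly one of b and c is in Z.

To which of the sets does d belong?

From (1): a ∈ Q.
From (2): d ∉ Z.
(3): b matches d: b ∉ Z.
(4): only 2 candidates remain for Z, so all are in.
(6): Q already has 1, so the rest are out.
(7) with a ∈ Z: a ∈ G.
(7) with c ∈ Z: c ∈ G.
(5) (exactly one): b ∉ G.
(3): d matches b: d ∉ G.

d: none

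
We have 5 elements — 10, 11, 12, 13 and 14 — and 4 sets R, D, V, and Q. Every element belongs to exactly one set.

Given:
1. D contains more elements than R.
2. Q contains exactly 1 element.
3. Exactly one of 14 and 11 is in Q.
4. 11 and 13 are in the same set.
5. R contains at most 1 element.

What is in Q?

Q = {14}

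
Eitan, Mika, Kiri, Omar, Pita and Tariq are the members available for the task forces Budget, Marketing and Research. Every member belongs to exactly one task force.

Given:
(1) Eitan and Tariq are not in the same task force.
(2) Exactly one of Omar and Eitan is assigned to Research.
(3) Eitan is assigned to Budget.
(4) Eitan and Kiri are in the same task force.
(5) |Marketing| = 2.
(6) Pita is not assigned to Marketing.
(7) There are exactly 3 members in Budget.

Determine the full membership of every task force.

From (3): Eitan ∈ Budget.
From (6): Pita ∉ Marketing.
(1): Tariq ∉ Budget.
(2) (exactly one): Omar ∈ Research.
(4): Kiri matches Eitan: Kiri ∈ Budget.
(5): only 2 candidates remain for Marketing, so all are in.
(7): only 3 candidates remain for Budget, so all are in.

Budget = {Eitan, Kiri, Pita}; Marketing = {Mika, Tariq}; Research = {Omar}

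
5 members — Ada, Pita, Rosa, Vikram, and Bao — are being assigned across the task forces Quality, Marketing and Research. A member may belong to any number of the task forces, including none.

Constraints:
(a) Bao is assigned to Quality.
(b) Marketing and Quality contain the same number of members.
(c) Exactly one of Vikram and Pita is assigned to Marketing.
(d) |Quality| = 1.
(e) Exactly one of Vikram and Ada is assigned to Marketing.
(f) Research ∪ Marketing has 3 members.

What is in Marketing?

Marketing = {Vikram}

From (a): Bao ∈ Quality.
(d): Quality already has 1, so the rest are out.
Suppose Ada ∈ Marketing: no assignment then satisfies all the clues, so Ada ∉ Marketing.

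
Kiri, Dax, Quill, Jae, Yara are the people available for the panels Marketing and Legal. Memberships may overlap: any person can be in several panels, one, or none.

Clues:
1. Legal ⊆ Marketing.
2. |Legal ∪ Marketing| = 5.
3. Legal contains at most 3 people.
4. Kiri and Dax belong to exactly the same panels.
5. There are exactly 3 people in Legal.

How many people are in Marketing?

5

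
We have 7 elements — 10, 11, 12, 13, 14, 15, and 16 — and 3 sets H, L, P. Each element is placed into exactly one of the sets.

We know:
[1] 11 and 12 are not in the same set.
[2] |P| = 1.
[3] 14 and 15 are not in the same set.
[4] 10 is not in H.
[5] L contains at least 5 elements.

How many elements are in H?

1

From (4): 10 ∉ H.
Suppose 10 ∉ L: no assignment then satisfies all the clues, so 10 ∈ L.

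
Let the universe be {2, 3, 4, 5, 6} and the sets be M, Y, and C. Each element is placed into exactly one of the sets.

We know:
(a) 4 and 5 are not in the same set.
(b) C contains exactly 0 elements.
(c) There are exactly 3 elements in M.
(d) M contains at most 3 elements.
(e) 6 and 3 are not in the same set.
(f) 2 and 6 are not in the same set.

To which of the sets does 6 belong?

6: Y

(b): C already has 0, so the rest are out.
Suppose 6 ∈ M: no assignment then satisfies all the clues, so 6 ∉ M.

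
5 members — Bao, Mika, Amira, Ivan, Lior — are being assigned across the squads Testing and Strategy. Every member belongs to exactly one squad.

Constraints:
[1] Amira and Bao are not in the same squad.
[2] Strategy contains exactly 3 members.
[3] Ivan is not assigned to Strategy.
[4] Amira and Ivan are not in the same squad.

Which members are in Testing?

Testing = {Bao, Ivan}

From (3): Ivan ∉ Strategy.
Only one squad left: Ivan ∈ Testing.
(4): Amira ∉ Testing.
Only one squad left: Amira ∈ Strategy.
(1): Bao ∉ Strategy.
(2): only 3 candidates remain for Strategy, so all are in.
Only one squad left: Bao ∈ Testing.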